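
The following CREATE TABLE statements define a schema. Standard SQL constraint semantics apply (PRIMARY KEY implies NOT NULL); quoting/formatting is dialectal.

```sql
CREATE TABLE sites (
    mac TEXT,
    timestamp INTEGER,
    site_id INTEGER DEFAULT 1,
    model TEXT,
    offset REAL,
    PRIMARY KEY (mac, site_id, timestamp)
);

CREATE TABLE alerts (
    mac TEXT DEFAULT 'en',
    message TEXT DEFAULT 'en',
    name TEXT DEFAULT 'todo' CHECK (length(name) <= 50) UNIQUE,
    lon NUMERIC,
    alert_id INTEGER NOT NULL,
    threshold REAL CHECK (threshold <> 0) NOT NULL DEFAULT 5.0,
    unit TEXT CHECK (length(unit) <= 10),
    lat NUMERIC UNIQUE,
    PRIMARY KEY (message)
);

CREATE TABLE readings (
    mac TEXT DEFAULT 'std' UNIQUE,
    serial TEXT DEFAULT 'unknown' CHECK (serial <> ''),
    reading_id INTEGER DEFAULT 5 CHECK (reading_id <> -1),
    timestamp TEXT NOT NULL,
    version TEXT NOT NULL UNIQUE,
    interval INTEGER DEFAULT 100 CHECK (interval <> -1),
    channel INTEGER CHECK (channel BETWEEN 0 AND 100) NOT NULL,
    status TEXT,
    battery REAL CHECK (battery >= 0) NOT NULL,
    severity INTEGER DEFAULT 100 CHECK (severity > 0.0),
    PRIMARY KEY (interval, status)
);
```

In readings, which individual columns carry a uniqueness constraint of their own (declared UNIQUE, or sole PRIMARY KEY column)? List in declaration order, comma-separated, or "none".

mac, version

- mac: declared UNIQUE → unique.
- serial: no UNIQUE or single-column PK constraint.
- reading_id: no UNIQUE or single-column PK constraint.
- timestamp: no UNIQUE or single-column PK constraint.
- version: declared UNIQUE → unique.
- interval: part of a composite PRIMARY KEY — only the tuple is unique, not this column on its own.
- channel: no UNIQUE or single-column PK constraint.
- status: part of a composite PRIMARY KEY — only the tuple is unique, not this column on its own.
- battery: no UNIQUE or single-column PK constraint.
- severity: no UNIQUE or single-column PK constraint.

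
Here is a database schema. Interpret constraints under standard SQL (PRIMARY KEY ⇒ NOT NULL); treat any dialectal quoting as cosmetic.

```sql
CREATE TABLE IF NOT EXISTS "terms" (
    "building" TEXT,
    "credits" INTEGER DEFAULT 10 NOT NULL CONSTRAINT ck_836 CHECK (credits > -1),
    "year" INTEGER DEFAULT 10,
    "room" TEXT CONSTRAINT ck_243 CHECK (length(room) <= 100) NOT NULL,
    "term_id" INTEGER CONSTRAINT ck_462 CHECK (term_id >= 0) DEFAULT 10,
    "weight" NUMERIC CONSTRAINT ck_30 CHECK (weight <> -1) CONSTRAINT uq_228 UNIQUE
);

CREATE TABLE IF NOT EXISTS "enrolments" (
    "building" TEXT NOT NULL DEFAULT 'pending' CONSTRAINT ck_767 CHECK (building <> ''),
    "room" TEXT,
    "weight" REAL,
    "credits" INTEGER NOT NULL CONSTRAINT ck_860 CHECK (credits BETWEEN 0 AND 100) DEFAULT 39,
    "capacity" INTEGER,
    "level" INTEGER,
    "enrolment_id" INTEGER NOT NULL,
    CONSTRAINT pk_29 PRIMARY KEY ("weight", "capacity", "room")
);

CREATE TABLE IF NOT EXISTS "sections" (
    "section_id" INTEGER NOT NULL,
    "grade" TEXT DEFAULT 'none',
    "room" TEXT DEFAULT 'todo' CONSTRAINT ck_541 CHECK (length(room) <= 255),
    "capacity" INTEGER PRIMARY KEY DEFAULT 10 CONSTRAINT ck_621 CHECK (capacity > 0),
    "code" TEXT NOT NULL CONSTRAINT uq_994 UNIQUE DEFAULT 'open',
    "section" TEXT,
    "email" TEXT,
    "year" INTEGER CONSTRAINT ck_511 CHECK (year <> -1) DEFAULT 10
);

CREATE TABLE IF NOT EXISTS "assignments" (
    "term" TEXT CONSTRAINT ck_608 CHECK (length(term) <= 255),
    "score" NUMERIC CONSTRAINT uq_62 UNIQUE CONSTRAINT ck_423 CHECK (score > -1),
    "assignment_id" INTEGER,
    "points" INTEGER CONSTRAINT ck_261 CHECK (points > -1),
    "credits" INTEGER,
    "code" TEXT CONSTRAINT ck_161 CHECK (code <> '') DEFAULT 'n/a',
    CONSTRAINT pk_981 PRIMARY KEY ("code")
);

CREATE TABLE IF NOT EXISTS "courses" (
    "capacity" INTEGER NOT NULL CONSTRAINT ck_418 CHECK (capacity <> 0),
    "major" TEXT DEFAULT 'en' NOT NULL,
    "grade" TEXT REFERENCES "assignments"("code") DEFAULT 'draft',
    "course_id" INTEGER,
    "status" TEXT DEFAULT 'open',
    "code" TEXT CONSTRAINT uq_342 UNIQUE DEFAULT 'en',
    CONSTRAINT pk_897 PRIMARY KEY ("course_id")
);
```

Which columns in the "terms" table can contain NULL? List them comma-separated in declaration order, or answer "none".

building, year, term_id, weight

- building: no NOT NULL constraint applies → nullable.
- credits: declared NOT NULL → not nullable.
- year: DEFAULT only fills an omitted column; an explicit NULL is still allowed → nullable.
- room: declared NOT NULL → not nullable.
- term_id: CHECK does not forbid NULL (a CHECK constraint passes when its expression is NULL) → nullable.
- weight: CHECK does not forbid NULL (a CHECK constraint passes when its expression is NULL) → nullable.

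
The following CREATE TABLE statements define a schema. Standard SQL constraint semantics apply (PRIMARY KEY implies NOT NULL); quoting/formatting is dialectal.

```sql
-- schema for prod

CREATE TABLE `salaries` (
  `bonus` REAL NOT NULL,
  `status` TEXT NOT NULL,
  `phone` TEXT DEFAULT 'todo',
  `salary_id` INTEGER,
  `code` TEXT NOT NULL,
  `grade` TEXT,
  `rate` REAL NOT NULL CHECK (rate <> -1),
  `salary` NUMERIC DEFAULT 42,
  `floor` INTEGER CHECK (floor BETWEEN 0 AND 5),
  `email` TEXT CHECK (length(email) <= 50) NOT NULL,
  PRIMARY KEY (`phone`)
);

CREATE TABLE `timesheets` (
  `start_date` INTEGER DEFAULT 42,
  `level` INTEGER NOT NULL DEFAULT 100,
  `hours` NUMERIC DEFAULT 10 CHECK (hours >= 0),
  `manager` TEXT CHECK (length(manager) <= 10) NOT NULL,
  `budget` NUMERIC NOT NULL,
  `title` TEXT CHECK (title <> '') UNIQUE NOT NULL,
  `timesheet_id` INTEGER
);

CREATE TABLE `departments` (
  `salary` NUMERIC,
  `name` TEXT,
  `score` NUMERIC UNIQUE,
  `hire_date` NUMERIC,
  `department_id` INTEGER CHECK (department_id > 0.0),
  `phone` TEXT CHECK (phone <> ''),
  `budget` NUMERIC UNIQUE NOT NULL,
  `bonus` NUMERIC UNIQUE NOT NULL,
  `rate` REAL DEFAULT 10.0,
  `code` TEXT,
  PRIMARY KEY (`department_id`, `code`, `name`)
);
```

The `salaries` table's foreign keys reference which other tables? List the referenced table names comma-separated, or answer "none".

none

No column in salaries has a REFERENCES clause.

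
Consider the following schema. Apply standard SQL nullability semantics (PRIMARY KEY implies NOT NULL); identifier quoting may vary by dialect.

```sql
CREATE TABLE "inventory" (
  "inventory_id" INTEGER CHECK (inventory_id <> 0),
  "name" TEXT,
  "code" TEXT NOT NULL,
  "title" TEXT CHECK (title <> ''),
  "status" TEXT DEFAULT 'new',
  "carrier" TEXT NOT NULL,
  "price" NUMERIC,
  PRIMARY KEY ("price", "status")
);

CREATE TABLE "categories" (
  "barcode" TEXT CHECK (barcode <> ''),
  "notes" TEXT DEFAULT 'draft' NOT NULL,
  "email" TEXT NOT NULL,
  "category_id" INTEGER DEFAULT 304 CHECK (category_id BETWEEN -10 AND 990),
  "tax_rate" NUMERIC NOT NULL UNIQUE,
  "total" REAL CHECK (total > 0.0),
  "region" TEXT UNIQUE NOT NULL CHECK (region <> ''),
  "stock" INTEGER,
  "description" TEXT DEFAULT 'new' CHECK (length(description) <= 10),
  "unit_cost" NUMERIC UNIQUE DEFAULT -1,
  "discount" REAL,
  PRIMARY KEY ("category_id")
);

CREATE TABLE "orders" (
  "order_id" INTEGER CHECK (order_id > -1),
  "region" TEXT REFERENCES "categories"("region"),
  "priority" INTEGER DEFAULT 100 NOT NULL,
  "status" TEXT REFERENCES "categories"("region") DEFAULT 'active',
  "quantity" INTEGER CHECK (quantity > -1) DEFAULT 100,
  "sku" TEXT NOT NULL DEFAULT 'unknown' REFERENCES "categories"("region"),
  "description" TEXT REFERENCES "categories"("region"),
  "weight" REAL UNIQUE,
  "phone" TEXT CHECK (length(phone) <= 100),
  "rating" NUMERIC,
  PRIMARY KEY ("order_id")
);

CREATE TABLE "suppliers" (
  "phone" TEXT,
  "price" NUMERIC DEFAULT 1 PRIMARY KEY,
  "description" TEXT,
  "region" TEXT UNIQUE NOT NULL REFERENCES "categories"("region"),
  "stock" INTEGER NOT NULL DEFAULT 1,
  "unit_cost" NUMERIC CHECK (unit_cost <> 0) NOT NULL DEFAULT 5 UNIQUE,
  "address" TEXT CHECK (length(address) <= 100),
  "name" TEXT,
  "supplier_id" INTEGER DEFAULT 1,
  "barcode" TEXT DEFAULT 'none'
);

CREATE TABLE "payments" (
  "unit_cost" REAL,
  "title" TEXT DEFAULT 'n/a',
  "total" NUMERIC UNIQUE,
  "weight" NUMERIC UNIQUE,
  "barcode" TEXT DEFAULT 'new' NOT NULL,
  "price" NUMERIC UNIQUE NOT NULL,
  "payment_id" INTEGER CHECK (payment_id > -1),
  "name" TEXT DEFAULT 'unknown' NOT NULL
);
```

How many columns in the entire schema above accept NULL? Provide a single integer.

27

inventory: 3 nullable (inventory_id, name, title — PK (price, status) and explicit NOT NULL columns excluded).
categories: 6 nullable (barcode, total, stock, description, unit_cost, discount — PK (category_id) and explicit NOT NULL columns excluded).
orders: 7 nullable (region, status, quantity, description, weight, phone, rating — PK (order_id) and explicit NOT NULL columns excluded).
suppliers: 6 nullable (phone, description, address, name, supplier_id, barcode — PK (price) and explicit NOT NULL columns excluded).
payments: 5 nullable (unit_cost, title, total, weight, payment_id — PK none and explicit NOT NULL columns excluded).
Total: 3 + 6 + 7 + 6 + 5 = 27.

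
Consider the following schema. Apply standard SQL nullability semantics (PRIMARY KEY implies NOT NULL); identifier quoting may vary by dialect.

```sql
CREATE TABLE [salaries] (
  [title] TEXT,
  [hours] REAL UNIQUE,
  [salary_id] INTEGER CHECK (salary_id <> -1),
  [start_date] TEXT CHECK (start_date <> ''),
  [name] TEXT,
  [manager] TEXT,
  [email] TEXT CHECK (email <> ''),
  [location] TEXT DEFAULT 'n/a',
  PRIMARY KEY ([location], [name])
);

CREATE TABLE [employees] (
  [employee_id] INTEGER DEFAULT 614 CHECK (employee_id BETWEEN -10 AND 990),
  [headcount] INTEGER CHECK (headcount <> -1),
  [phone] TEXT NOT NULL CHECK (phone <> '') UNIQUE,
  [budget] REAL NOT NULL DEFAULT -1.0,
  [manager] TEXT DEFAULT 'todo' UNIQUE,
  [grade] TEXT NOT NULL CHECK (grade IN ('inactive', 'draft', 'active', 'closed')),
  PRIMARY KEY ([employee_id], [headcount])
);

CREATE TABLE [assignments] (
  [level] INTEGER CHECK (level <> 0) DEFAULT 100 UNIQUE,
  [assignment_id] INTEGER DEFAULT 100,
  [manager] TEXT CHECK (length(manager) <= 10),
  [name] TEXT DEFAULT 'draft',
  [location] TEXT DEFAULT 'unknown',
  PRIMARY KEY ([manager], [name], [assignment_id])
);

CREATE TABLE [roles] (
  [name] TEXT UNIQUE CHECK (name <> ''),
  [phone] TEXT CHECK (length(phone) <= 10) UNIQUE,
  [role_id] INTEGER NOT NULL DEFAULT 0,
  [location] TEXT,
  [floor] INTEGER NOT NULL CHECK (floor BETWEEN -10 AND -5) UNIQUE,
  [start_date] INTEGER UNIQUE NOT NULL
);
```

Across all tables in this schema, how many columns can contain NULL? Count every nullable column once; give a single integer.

12

salaries: 6 nullable (title, hours, salary_id, start_date, manager, email — PK (location, name) and explicit NOT NULL columns excluded).
employees: 1 nullable (manager — PK (employee_id, headcount) and explicit NOT NULL columns excluded).
assignments: 2 nullable (level, location — PK (manager, name, assignment_id) and explicit NOT NULL columns excluded).
roles: 3 nullable (name, phone, location — PK none and explicit NOT NULL columns excluded).
Total: 6 + 1 + 2 + 3 = 12.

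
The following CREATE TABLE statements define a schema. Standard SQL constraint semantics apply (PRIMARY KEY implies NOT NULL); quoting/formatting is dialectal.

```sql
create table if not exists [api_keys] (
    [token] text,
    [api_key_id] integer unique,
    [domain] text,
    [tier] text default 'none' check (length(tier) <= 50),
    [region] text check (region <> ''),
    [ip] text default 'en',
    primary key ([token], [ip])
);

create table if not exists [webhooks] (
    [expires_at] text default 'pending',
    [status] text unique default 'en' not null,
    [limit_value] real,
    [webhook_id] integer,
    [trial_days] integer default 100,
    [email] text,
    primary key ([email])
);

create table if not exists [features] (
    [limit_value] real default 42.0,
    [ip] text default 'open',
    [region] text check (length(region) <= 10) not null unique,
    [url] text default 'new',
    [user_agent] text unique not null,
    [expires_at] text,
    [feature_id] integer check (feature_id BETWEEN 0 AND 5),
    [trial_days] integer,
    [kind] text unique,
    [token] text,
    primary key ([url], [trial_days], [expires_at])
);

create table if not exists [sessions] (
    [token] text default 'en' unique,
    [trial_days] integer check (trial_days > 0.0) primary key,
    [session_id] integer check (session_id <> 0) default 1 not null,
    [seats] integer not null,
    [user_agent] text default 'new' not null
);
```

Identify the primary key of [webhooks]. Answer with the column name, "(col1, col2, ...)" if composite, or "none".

email is declared PRIMARY KEY as a table-level PRIMARY KEY clause.

email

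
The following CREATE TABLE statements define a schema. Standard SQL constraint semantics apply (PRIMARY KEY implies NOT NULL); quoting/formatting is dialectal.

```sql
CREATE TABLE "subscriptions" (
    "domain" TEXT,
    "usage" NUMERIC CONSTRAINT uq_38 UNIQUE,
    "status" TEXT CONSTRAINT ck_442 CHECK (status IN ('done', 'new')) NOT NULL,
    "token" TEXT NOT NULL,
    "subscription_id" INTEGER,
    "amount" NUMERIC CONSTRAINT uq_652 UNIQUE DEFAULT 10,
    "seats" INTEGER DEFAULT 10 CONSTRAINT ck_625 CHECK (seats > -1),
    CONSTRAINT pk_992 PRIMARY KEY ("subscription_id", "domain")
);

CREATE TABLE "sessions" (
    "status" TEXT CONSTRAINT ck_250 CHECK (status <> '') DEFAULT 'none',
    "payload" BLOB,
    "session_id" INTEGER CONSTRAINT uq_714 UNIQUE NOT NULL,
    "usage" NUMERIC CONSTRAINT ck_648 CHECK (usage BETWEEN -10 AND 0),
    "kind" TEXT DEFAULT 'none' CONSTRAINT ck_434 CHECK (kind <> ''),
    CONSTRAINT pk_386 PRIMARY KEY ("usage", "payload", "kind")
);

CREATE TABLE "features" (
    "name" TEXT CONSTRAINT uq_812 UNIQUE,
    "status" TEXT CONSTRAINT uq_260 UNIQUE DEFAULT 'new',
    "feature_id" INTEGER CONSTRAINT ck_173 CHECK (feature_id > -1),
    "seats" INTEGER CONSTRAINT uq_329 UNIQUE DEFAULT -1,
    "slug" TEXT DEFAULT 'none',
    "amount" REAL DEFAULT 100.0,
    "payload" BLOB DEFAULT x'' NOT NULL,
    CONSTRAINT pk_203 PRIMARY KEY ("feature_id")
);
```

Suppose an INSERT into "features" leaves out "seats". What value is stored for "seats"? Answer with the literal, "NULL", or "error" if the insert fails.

seats has an explicit DEFAULT -1.
When the column is omitted from an INSERT, that default is used.

-1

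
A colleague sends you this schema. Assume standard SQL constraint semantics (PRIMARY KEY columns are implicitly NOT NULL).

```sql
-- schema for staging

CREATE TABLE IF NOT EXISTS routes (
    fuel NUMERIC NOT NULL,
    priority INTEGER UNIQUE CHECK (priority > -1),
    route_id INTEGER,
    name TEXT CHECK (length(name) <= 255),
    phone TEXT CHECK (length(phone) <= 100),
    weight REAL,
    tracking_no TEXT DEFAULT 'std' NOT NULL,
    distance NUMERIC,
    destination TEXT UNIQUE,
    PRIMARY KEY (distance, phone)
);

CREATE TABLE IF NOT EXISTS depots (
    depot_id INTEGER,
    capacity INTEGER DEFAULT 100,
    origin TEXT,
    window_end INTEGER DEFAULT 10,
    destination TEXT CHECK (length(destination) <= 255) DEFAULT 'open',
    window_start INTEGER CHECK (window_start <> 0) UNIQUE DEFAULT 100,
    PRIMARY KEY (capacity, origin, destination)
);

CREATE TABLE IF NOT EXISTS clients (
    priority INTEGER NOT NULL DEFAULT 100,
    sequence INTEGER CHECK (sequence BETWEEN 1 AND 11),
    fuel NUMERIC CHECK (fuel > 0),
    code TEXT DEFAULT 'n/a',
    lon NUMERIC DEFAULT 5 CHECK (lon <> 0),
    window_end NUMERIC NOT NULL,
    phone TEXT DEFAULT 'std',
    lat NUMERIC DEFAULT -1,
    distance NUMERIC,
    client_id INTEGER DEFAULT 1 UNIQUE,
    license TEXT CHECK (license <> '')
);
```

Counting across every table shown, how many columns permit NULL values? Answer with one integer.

17

routes: 5 nullable (priority, route_id, name, weight, destination — PK (distance, phone) and explicit NOT NULL columns excluded).
depots: 3 nullable (depot_id, window_end, window_start — PK (capacity, origin, destination) and explicit NOT NULL columns excluded).
clients: 9 nullable (sequence, fuel, code, lon, phone, lat, distance, client_id, license — PK none and explicit NOT NULL columns excluded).
Total: 5 + 3 + 9 = 17.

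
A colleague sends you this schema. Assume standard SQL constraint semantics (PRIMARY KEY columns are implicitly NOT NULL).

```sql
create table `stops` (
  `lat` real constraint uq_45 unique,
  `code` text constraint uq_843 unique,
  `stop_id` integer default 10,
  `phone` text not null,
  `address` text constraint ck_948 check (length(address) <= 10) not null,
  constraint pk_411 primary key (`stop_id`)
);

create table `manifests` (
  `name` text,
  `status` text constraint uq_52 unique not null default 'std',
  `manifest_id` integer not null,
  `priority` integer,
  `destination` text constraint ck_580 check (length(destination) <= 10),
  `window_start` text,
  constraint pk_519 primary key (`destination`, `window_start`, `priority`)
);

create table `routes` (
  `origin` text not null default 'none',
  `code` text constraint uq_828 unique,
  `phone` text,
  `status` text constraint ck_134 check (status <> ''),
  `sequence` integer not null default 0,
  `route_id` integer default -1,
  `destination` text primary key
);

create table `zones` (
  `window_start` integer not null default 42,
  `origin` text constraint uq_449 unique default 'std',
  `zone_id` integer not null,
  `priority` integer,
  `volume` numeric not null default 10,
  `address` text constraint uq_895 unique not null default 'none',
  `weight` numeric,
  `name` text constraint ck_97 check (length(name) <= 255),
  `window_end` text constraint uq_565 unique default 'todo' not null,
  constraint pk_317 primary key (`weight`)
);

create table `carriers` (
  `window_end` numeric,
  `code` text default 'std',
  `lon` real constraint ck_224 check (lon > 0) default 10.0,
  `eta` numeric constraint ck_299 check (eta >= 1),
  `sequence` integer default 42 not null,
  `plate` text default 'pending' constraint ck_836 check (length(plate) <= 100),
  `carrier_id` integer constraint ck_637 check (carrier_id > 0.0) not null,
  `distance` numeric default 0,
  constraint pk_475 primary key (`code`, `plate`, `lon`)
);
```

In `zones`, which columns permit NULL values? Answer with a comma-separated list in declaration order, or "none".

origin, priority, name

- window_start: declared NOT NULL → not nullable.
- origin: UNIQUE does not imply NOT NULL → nullable.
- zone_id: declared NOT NULL → not nullable.
- priority: no NOT NULL constraint applies → nullable.
- volume: declared NOT NULL → not nullable.
- address: declared NOT NULL → not nullable.
- weight: part of the PRIMARY KEY, which implies NOT NULL → not nullable.
- name: CHECK does not forbid NULL (a CHECK constraint passes when its expression is NULL) → nullable.
- window_end: declared NOT NULL → not nullable.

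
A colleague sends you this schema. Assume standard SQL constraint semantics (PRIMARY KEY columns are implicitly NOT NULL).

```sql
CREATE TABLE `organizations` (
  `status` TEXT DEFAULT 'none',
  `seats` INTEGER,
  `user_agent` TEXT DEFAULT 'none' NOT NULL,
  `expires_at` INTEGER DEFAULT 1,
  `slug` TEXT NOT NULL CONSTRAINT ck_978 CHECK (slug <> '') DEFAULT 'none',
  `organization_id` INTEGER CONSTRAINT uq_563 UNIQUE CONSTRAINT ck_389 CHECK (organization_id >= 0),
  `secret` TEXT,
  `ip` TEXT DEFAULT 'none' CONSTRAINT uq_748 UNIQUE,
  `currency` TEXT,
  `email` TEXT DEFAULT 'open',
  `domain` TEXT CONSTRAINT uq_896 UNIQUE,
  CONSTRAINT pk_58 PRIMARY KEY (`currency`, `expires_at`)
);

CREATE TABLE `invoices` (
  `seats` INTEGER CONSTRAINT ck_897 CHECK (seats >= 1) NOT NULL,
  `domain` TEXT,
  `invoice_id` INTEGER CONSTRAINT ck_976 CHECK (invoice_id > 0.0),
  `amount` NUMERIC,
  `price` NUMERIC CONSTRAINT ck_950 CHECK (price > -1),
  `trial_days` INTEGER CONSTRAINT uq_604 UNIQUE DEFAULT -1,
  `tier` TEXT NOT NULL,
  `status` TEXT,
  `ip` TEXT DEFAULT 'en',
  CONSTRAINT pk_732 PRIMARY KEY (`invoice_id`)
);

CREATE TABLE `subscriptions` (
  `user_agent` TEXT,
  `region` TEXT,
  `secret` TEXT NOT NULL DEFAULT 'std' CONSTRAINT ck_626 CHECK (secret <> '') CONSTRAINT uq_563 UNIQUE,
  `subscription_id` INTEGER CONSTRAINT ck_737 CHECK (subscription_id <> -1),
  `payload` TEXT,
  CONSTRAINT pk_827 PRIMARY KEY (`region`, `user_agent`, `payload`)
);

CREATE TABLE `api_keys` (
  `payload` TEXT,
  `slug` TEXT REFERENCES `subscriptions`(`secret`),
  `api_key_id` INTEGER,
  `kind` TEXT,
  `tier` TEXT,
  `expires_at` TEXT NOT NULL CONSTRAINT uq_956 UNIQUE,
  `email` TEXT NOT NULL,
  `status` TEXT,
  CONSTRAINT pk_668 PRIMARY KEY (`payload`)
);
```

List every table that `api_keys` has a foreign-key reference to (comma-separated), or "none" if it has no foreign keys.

- slug REFERENCES subscriptions(secret).

subscriptions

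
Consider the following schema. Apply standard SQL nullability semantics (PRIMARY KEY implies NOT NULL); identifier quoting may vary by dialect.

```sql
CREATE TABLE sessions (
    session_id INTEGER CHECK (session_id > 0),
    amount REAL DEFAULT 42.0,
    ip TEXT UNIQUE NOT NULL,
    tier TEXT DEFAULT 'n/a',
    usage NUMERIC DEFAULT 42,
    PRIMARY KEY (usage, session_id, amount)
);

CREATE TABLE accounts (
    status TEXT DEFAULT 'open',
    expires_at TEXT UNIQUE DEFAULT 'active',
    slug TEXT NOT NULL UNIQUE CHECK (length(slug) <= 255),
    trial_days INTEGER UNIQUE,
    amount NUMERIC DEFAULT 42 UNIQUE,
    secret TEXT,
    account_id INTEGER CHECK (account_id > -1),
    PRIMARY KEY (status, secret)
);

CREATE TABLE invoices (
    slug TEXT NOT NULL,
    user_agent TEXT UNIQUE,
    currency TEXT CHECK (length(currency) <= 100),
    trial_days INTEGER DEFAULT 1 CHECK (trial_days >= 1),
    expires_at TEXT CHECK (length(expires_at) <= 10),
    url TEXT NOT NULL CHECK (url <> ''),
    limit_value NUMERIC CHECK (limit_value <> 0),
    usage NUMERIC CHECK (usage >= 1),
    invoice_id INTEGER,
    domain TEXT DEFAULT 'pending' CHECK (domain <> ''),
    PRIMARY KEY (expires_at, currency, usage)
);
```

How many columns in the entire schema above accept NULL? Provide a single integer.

sessions: 1 nullable (tier — PK (usage, session_id, amount) and explicit NOT NULL columns excluded).
accounts: 4 nullable (expires_at, trial_days, amount, account_id — PK (status, secret) and explicit NOT NULL columns excluded).
invoices: 5 nullable (user_agent, trial_days, limit_value, invoice_id, domain — PK (expires_at, currency, usage) and explicit NOT NULL columns excluded).
Total: 1 + 4 + 5 = 10.

10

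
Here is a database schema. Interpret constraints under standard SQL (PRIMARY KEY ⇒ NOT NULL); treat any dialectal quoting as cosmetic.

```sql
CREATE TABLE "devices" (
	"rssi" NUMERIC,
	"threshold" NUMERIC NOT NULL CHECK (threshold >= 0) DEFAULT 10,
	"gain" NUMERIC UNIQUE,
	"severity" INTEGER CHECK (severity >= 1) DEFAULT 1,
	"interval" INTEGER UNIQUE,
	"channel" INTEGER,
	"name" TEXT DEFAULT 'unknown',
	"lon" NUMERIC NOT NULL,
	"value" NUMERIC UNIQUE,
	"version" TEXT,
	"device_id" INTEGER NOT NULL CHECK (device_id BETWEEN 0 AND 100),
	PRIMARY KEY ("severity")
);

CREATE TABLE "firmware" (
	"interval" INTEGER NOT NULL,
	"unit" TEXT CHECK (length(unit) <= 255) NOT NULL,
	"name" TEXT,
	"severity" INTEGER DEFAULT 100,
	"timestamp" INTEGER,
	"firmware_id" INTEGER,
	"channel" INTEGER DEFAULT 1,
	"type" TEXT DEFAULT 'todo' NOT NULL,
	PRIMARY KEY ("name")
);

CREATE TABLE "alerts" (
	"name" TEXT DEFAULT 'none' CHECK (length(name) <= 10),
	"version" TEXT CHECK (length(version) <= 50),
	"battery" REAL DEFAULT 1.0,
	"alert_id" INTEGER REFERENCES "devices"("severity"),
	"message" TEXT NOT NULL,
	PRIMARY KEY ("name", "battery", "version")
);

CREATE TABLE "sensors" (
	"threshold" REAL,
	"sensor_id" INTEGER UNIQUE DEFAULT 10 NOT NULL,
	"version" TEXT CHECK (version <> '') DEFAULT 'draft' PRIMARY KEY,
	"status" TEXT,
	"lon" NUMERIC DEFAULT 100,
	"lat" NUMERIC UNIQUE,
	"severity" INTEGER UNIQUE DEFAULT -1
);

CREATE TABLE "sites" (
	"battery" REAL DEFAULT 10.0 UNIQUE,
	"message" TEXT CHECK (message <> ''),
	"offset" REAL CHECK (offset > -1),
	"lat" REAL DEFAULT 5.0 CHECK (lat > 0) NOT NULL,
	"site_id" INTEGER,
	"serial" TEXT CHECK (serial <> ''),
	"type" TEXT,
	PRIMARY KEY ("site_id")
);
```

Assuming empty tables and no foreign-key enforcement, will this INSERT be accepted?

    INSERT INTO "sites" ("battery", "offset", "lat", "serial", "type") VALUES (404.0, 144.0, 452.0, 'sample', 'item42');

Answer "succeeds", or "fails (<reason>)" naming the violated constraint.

fails (NOT NULL on site_id)

site_id is omitted from the column list and has no DEFAULT, so it would receive NULL.
But site_id is part of the PRIMARY KEY (implied NOT NULL).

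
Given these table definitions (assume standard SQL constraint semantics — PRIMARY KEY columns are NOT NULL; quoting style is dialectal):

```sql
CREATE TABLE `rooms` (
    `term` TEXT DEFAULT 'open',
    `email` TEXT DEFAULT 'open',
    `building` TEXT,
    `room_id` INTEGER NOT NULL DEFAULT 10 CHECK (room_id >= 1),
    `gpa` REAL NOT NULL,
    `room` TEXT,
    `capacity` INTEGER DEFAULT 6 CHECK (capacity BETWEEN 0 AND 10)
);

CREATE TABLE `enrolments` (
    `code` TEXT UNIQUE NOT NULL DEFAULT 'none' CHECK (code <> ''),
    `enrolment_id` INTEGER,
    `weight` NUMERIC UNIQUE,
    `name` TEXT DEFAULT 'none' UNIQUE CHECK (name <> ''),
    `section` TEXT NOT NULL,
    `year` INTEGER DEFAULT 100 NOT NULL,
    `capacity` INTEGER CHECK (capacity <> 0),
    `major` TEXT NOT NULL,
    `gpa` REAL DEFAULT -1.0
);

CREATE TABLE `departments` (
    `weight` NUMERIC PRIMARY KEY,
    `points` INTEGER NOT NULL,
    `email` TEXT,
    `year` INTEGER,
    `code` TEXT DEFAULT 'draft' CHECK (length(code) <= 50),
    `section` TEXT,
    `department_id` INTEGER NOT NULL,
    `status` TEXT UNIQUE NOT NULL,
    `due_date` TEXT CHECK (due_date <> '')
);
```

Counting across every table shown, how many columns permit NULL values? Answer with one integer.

rooms: 5 nullable (term, email, building, room, capacity — PK none and explicit NOT NULL columns excluded).
enrolments: 5 nullable (enrolment_id, weight, name, capacity, gpa — PK none and explicit NOT NULL columns excluded).
departments: 5 nullable (email, year, code, section, due_date — PK (weight) and explicit NOT NULL columns excluded).
Total: 5 + 5 + 5 = 15.

15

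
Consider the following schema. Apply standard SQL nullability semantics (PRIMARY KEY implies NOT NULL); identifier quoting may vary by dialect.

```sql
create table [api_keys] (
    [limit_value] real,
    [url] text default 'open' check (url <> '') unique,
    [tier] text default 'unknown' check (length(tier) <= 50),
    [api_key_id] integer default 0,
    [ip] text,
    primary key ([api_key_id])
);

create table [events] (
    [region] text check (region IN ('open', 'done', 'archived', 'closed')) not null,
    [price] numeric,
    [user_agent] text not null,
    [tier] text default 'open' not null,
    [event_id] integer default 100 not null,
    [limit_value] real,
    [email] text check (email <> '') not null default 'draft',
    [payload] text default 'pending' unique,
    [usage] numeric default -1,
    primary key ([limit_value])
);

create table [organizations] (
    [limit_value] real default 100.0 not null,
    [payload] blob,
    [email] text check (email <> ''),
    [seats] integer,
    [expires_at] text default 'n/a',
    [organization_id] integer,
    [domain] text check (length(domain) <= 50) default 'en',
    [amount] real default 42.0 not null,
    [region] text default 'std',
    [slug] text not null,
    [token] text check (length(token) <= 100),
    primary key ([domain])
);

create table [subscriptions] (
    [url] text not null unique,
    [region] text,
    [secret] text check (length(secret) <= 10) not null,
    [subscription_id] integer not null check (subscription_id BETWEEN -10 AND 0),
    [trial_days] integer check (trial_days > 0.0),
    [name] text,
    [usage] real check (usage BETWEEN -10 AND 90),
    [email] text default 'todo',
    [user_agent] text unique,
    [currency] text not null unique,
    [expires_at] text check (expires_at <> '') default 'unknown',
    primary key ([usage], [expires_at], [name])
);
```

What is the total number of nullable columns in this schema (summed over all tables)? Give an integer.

api_keys: 4 nullable (limit_value, url, tier, ip — PK (api_key_id) and explicit NOT NULL columns excluded).
events: 3 nullable (price, payload, usage — PK (limit_value) and explicit NOT NULL columns excluded).
organizations: 7 nullable (payload, email, seats, expires_at, organization_id, region, token — PK (domain) and explicit NOT NULL columns excluded).
subscriptions: 4 nullable (region, trial_days, email, user_agent — PK (usage, expires_at, name) and explicit NOT NULL columns excluded).
Total: 4 + 3 + 7 + 4 = 18.

18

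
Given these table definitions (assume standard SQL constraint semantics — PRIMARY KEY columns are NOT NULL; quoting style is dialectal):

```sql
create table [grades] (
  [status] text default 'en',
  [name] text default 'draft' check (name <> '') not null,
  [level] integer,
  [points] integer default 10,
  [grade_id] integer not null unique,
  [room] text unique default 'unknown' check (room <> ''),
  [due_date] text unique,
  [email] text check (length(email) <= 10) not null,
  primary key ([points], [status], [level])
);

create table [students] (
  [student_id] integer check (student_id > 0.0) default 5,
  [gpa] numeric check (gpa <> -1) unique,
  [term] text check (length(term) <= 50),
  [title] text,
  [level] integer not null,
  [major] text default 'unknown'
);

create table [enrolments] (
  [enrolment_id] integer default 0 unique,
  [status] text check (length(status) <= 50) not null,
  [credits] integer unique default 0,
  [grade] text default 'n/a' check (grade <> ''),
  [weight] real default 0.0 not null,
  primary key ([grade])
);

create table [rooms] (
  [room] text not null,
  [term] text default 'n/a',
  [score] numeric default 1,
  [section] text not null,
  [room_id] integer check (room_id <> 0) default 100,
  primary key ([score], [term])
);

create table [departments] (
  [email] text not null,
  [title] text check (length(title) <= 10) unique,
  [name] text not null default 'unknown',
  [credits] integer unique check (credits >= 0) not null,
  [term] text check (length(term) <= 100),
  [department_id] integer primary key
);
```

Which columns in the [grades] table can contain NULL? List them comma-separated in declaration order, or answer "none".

- status: part of the PRIMARY KEY, which implies NOT NULL → not nullable.
- name: declared NOT NULL → not nullable.
- level: part of the PRIMARY KEY, which implies NOT NULL → not nullable.
- points: part of the PRIMARY KEY, which implies NOT NULL → not nullable.
- grade_id: declared NOT NULL → not nullable.
- room: CHECK does not forbid NULL (a CHECK constraint passes when its expression is NULL) → nullable.
- due_date: UNIQUE does not imply NOT NULL → nullable.
- email: declared NOT NULL → not nullable.

room, due_date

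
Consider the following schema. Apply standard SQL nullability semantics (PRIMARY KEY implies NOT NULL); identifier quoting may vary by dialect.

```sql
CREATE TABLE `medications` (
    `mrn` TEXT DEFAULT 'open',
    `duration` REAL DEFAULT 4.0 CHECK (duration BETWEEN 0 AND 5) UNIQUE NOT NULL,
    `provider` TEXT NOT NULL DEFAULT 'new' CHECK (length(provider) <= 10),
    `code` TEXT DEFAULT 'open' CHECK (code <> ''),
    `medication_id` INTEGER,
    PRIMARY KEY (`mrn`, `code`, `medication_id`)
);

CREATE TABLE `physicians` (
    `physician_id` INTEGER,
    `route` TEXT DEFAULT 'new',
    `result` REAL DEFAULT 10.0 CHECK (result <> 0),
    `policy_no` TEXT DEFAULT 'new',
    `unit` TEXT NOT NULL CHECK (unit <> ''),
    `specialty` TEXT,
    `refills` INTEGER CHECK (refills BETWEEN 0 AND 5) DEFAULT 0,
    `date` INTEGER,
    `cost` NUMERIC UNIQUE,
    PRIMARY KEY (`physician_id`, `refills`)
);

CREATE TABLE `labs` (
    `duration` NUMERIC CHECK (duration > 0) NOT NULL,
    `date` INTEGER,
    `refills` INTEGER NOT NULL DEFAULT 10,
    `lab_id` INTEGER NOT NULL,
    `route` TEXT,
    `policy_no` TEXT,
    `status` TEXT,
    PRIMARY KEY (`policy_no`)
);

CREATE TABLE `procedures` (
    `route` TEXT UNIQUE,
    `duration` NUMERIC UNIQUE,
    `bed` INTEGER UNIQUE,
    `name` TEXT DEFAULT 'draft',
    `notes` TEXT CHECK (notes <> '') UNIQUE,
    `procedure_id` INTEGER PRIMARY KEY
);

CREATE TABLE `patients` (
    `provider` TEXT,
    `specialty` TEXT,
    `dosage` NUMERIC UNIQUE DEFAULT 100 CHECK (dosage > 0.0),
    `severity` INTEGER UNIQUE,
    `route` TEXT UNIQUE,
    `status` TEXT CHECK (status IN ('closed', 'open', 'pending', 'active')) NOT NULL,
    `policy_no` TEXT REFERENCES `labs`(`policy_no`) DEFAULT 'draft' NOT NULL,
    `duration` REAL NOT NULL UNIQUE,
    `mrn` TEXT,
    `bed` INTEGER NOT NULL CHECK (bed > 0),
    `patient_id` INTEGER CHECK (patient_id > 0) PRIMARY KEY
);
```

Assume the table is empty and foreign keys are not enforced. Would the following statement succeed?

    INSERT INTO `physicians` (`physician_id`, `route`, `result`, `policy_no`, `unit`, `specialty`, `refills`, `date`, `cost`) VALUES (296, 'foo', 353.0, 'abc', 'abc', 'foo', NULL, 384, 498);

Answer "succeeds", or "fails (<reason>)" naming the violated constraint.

fails (NOT NULL on refills)

refills is explicitly set to NULL, but refills is part of the PRIMARY KEY (implied NOT NULL).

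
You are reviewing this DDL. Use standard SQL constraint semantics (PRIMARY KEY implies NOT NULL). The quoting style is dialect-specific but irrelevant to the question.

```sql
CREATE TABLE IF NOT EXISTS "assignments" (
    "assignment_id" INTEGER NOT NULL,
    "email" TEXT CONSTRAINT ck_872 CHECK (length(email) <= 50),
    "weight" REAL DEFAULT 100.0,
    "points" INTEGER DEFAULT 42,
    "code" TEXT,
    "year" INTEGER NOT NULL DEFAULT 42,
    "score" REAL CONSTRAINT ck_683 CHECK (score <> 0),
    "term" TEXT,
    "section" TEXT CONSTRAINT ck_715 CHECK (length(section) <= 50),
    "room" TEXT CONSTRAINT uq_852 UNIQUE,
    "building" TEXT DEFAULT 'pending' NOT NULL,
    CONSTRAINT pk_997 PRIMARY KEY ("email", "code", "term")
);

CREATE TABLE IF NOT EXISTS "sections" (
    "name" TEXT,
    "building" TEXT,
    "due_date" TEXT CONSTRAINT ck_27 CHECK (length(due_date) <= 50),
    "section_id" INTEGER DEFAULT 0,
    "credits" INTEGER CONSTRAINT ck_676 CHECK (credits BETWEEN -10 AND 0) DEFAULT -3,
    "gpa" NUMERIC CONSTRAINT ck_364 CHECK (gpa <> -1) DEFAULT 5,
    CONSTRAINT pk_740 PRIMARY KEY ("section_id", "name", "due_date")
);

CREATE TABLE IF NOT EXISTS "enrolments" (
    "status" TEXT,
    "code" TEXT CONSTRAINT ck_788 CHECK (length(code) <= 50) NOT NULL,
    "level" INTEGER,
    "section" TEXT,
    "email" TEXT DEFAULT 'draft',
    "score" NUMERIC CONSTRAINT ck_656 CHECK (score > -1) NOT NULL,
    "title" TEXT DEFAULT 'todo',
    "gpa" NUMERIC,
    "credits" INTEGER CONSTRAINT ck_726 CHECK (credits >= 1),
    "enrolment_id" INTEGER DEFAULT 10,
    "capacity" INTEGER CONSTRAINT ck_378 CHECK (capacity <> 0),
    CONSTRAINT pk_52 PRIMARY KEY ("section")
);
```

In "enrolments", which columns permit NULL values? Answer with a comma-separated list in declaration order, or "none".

status, level, email, title, gpa, credits, enrolment_id, capacity

- status: no NOT NULL constraint applies → nullable.
- code: declared NOT NULL → not nullable.
- level: no NOT NULL constraint applies → nullable.
- section: part of the PRIMARY KEY, which implies NOT NULL → not nullable.
- email: DEFAULT only fills an omitted column; an explicit NULL is still allowed → nullable.
- score: declared NOT NULL → not nullable.
- title: DEFAULT only fills an omitted column; an explicit NULL is still allowed → nullable.
- gpa: no NOT NULL constraint applies → nullable.
- credits: CHECK does not forbid NULL (a CHECK constraint passes when its expression is NULL) → nullable.
- enrolment_id: DEFAULT only fills an omitted column; an explicit NULL is still allowed → nullable.
- capacity: CHECK does not forbid NULL (a CHECK constraint passes when its expression is NULL) → nullable.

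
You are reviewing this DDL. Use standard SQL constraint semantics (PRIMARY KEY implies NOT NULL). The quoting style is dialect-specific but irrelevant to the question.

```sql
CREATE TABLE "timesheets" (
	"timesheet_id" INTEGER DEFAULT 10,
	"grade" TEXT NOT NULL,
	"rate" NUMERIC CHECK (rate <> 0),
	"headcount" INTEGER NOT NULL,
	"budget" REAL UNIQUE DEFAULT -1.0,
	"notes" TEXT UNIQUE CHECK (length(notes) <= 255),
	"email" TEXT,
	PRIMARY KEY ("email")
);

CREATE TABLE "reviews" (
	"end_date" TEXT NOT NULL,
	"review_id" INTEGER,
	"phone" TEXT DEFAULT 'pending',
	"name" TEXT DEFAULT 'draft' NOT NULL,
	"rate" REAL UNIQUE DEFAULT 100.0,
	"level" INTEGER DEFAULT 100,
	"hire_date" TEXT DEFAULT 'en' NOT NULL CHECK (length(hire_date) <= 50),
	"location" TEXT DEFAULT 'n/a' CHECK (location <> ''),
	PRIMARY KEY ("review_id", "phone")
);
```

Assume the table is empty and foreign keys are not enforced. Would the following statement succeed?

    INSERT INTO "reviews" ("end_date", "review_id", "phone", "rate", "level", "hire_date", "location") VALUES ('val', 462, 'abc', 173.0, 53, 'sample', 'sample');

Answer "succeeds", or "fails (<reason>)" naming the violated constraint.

succeeds

NOT NULL columns: end_date is supplied; hire_date is supplied; name defaults to 'draft'; phone is supplied; review_id is supplied.
CHECK constraints: 'sample' satisfies (length(hire_date) <= 50); 'sample' satisfies (location <> '').
No constraint is violated.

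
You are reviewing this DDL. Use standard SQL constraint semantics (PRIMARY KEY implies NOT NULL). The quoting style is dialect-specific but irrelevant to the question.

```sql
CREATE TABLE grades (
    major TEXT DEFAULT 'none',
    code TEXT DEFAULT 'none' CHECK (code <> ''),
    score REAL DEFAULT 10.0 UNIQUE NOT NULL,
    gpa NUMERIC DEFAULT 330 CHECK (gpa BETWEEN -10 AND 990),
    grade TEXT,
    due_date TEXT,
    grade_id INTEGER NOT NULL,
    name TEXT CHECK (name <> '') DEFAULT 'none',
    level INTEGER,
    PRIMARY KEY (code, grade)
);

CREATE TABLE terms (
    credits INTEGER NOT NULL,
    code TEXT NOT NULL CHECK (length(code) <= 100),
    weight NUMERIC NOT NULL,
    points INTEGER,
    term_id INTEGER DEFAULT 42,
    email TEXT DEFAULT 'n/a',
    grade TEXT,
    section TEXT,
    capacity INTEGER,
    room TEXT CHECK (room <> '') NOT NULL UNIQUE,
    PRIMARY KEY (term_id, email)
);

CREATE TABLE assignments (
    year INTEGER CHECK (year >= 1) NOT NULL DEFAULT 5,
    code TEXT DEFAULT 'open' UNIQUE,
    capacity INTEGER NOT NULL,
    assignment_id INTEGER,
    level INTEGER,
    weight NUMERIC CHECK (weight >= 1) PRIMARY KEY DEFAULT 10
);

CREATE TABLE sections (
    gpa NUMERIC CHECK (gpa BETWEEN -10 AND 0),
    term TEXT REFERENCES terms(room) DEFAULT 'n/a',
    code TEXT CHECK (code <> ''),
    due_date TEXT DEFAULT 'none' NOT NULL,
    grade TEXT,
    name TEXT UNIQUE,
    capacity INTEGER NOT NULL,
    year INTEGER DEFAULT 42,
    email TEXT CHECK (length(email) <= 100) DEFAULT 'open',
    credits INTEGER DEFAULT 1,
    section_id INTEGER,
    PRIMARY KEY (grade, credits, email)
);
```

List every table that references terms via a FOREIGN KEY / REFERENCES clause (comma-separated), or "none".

sections

- sections.term references terms(room).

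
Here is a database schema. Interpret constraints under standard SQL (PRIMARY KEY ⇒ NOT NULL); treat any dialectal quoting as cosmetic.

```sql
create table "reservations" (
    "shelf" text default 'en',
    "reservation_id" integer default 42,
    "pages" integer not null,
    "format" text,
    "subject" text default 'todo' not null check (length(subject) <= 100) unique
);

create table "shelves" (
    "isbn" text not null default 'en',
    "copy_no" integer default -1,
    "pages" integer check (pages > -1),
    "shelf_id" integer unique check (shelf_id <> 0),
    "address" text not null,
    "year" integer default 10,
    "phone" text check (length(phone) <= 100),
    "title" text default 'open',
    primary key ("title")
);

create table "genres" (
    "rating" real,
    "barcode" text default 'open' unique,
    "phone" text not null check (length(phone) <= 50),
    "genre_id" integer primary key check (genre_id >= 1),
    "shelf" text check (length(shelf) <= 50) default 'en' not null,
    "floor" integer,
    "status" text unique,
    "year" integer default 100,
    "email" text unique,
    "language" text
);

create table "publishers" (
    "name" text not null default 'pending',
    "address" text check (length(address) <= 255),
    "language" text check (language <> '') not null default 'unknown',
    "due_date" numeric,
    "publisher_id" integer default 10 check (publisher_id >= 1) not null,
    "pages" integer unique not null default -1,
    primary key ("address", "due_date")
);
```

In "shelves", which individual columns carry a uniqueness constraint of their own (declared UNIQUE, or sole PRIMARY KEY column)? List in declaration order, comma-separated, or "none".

shelf_id, title

- isbn: no UNIQUE or single-column PK constraint.
- copy_no: no UNIQUE or single-column PK constraint.
- pages: no UNIQUE or single-column PK constraint.
- shelf_id: declared UNIQUE → unique.
- address: no UNIQUE or single-column PK constraint.
- year: no UNIQUE or single-column PK constraint.
- phone: no UNIQUE or single-column PK constraint.
- title: single-column PRIMARY KEY → unique.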